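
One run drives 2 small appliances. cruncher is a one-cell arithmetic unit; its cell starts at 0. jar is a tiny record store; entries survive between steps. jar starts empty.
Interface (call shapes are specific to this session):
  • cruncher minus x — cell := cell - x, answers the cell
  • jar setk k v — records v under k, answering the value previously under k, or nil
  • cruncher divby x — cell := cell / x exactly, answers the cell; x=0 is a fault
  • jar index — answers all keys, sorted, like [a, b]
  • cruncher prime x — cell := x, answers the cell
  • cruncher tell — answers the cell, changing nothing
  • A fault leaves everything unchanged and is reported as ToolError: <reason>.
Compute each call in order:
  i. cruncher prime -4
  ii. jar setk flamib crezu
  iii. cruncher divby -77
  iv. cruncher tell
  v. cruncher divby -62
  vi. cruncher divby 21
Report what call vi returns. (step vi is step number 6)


Next I call cruncher prime on x=-4, which returns -4.
Calling jar setk on k=flamib, v=crezu, and observe nil.
Now I run cruncher divby on x=-77, giving 4/77.
I run cruncher tell, giving 4/77.
Using cruncher divby on x=-62, → -2/2387.
Using cruncher divby on x=21, and get -2/50127.

Answer: -2/50127


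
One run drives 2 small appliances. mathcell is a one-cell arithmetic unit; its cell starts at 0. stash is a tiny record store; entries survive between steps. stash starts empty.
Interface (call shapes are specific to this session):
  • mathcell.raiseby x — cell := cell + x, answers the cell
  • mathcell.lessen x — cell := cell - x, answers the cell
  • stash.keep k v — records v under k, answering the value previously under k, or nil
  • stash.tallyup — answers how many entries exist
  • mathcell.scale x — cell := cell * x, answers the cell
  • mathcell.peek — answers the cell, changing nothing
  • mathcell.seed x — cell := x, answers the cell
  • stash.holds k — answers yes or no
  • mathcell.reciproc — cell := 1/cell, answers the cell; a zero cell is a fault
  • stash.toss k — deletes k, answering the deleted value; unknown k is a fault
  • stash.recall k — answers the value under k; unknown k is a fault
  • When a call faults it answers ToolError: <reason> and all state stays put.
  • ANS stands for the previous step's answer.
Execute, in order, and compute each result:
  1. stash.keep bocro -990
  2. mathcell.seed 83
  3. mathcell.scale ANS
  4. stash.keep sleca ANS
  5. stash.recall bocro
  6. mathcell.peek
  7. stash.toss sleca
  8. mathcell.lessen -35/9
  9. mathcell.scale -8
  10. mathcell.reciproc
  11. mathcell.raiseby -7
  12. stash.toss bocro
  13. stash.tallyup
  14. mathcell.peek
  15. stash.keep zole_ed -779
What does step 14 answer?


Answer: -3474025/496288

Derivation:
Calling stash.keep using k=bocro, v=-990, — result: nil.
Using mathcell.seed using x=83: 83.
Next I call mathcell.scale using x=ANS, and observe 6889.
Using stash.keep using k=sleca, v=ANS, and get nil.
I try stash.recall using k=bocro, yielding -990.
Calling mathcell.peek(), giving 6889.
I try stash.toss using k=sleca, giving 6889.
Calling mathcell.lessen using x=-35/9, which returns 62036/9.
Then mathcell.scale using x=-8, and get -496288/9.
I try mathcell.reciproc(), and observe -9/496288.
I call mathcell.raiseby using x=-7, which returns -3474025/496288.
I invoke stash.toss using k=bocro, yielding -990.
I try stash.tallyup, — result: 0.
Next I call mathcell.peek, and observe -3474025/496288.
I call stash.keep using k=zole_ed, v=-779: nil.


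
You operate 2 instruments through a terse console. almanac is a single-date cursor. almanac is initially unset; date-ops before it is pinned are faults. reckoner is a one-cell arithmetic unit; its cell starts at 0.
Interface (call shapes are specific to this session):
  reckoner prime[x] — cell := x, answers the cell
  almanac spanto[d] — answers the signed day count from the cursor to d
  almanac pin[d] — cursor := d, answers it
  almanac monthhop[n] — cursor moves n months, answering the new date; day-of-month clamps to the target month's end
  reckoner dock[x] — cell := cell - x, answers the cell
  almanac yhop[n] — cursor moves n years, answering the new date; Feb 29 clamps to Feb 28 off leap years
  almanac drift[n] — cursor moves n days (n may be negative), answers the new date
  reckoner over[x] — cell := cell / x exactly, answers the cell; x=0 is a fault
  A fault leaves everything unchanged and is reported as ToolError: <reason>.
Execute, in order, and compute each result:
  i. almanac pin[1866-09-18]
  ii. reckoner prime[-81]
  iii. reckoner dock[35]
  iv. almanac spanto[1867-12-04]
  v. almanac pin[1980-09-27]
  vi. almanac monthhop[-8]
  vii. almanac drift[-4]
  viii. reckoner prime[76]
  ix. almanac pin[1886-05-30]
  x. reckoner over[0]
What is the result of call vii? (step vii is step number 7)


Answer: 1980-01-23

Derivation:
>> almanac pin(d: 1866-09-18)
<< 1866-09-18
>> reckoner prime(x: -81)
<< -81
>> reckoner dock(x: 35)
<< -116
>> almanac spanto(d: 1867-12-04)
<< 442
>> almanac pin(d: 1980-09-27)
<< 1980-09-27
>> almanac monthhop(n: -8)
<< 1980-01-27
>> almanac drift(n: -4)
<< 1980-01-23
>> reckoner prime(x: 76)
<< 76
>> almanac pin(d: 1886-05-30)
<< 1886-05-30
>> reckoner over(x: 0)
<< ToolError: division by zero


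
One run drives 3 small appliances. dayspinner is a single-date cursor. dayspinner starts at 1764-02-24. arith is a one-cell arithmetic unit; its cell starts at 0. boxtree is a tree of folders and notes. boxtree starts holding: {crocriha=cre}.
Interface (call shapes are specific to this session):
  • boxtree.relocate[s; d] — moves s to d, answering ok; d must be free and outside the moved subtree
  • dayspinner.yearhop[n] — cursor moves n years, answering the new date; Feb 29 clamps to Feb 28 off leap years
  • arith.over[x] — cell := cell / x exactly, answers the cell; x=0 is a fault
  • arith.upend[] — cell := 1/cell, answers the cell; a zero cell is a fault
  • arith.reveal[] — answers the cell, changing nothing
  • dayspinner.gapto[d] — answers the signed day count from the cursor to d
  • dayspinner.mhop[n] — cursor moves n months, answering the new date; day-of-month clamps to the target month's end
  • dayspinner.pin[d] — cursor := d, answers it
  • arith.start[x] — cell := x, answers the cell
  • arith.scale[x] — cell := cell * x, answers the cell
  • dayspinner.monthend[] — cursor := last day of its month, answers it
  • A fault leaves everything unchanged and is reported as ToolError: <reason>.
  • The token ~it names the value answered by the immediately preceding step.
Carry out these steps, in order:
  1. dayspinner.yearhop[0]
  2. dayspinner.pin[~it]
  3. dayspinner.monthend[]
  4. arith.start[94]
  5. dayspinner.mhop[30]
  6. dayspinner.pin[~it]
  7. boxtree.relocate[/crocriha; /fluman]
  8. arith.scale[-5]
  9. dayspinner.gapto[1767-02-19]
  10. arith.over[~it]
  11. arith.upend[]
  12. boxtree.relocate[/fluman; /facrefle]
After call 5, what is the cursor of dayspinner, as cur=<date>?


Answer: cur=1766-08-29

Derivation:
% dayspinner.yearhop n: 0
[out] 1764-02-24
% dayspinner.pin d: ~it
[out] 1764-02-24
% dayspinner.monthend
[out] 1764-02-29
% arith.start x: 94
[out] 94
% dayspinner.mhop n: 30
[out] 1766-08-29
% dayspinner.pin d: ~it
[out] 1766-08-29
% boxtree.relocate s: /crocriha d: /fluman
[out] ok
% arith.scale x: -5
[out] -470
% dayspinner.gapto d: 1767-02-19
[out] 174
% arith.over x: ~it
[out] -235/87
% arith.upend
[out] -87/235
% boxtree.relocate s: /fluman d: /facrefle
[out] ok


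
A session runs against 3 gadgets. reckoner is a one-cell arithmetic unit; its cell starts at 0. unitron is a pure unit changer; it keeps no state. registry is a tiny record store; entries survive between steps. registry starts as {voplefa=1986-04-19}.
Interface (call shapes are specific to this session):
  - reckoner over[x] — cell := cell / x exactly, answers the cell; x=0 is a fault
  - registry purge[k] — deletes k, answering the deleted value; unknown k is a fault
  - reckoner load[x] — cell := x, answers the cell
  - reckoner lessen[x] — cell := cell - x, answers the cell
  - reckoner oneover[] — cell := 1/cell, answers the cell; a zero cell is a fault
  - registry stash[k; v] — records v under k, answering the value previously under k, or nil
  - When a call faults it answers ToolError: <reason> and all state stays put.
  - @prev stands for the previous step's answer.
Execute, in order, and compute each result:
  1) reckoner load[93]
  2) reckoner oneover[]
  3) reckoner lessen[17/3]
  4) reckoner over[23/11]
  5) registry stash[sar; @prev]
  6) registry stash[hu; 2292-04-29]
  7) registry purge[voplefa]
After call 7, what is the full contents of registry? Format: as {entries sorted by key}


Answer: {hu=2292-04-29, sar=-5786/2139}

Derivation:
Then reckoner load(x='93'), which returns 93.
Invoking reckoner oneover(), and see 1/93.
Next I call reckoner lessen(x='17/3'), yielding -526/93.
Now I run reckoner over(x='23/11'), and observe -5786/2139.
Now I run registry stash(k='sar', v='@prev'): nil.
Then registry stash(k='hu', v='2292-04-29'), — result: nil.
Next I call registry purge(k='voplefa'): 1986-04-19.


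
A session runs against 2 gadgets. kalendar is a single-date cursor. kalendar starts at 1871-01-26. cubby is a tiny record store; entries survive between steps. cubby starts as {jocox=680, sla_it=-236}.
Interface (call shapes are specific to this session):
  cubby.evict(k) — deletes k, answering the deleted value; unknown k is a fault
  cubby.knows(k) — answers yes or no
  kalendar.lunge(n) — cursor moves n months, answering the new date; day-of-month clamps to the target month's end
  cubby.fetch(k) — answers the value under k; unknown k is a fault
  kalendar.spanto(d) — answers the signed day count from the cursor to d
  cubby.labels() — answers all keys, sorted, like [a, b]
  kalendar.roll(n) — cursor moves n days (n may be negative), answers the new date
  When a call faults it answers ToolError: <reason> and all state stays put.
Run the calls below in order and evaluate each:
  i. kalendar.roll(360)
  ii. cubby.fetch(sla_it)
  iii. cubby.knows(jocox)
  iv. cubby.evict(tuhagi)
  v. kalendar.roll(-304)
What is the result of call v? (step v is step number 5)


Answer: 1871-03-23

Derivation:
// 1. kalendar.roll(360) == 1872-01-21
// 2. cubby.fetch(sla_it) == -236
// 3. cubby.knows(jocox) == yes
// 4. cubby.evict(tuhagi) == ToolError: no such key tuhagi
// 5. kalendar.roll(-304) == 1871-03-23


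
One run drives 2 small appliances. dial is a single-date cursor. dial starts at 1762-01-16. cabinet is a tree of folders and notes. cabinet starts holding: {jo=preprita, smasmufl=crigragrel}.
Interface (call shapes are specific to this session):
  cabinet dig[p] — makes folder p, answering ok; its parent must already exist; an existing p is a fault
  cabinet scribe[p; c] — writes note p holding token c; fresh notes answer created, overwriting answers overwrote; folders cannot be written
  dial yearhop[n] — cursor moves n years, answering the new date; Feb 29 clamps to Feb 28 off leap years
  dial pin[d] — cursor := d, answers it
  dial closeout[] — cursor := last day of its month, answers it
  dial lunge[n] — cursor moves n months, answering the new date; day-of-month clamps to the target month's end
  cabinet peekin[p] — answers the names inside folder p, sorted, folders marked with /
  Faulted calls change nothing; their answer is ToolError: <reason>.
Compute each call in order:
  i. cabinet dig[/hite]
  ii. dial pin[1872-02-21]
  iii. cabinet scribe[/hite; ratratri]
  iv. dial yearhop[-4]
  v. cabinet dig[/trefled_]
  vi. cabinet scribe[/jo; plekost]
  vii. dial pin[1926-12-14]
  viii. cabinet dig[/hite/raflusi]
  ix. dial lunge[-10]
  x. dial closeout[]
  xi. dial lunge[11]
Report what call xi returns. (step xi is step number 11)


Answer: 1927-01-28

Derivation:
Do: cabinet dig[/hite]
See: ok
Do: dial pin[1872-02-21]
See: 1872-02-21
Do: cabinet scribe[/hite; ratratri]
See: ToolError: is a directory
Do: dial yearhop[-4]
See: 1868-02-21
Do: cabinet dig[/trefled_]
See: ok
Do: cabinet scribe[/jo; plekost]
See: overwrote
Do: dial pin[1926-12-14]
See: 1926-12-14
Do: cabinet dig[/hite/raflusi]
See: ok
Do: dial lunge[-10]
See: 1926-02-14
Do: dial closeout[]
See: 1926-02-28
Do: dial lunge[11]
See: 1927-01-28


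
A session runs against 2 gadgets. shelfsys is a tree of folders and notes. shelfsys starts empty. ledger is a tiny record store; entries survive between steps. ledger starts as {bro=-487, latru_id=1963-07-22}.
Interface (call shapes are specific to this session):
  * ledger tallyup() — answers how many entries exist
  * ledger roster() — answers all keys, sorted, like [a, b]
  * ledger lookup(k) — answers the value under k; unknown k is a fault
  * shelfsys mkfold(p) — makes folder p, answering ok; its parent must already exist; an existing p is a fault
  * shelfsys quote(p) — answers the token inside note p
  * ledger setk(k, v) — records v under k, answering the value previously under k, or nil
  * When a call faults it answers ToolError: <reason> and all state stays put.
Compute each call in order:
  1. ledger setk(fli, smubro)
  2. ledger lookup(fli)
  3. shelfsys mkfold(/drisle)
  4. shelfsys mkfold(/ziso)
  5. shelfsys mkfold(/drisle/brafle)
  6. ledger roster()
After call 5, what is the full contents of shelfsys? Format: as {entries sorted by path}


Answer: {drisle/, drisle/brafle/, ziso/}

Derivation:
-- 1. ledger setk(k: fli, v: smubro) => nil
-- 2. ledger lookup(k: fli) => smubro
-- 3. shelfsys mkfold(p: /drisle) => ok
-- 4. shelfsys mkfold(p: /ziso) => ok
-- 5. shelfsys mkfold(p: /drisle/brafle) => ok
-- 6. ledger roster() => [bro, fli, latru_id]


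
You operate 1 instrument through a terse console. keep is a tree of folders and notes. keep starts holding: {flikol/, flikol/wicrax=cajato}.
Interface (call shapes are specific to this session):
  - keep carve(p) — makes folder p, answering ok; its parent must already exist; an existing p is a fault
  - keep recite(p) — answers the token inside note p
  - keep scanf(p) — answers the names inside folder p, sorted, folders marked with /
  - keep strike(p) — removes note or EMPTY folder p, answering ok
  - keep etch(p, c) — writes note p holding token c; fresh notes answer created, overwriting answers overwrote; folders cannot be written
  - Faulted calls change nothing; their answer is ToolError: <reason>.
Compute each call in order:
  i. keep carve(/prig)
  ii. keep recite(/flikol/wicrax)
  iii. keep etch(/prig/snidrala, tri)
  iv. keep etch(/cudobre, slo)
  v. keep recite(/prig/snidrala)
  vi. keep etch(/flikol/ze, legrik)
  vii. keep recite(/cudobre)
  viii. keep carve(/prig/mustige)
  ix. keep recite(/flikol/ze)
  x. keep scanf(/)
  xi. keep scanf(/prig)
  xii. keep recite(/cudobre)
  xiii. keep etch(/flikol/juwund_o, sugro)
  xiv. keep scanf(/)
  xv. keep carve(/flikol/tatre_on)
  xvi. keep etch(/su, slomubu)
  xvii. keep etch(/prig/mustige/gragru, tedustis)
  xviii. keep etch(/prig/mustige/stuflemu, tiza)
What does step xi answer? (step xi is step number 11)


# keep carve(p='/prig') : ok
# keep recite(p='/flikol/wicrax') : cajato
# keep etch(p='/prig/snidrala', c='tri') : created
# keep etch(p='/cudobre', c='slo') : created
# keep recite(p='/prig/snidrala') : tri
# keep etch(p='/flikol/ze', c='legrik') : created
# keep recite(p='/cudobre') : slo
# keep carve(p='/prig/mustige') : ok
# keep recite(p='/flikol/ze') : legrik
# keep scanf(p='/') : [cudobre, flikol/, prig/]
# keep scanf(p='/prig') : [mustige/, snidrala]
# keep recite(p='/cudobre') : slo
# keep etch(p='/flikol/juwund_o', c='sugro') : created
# keep scanf(p='/') : [cudobre, flikol/, prig/]
# keep carve(p='/flikol/tatre_on') : ok
# keep etch(p='/su', c='slomubu') : created
# keep etch(p='/prig/mustige/gragru', c='tedustis') : created
# keep etch(p='/prig/mustige/stuflemu', c='tiza') : created

Answer: [mustige/, snidrala]


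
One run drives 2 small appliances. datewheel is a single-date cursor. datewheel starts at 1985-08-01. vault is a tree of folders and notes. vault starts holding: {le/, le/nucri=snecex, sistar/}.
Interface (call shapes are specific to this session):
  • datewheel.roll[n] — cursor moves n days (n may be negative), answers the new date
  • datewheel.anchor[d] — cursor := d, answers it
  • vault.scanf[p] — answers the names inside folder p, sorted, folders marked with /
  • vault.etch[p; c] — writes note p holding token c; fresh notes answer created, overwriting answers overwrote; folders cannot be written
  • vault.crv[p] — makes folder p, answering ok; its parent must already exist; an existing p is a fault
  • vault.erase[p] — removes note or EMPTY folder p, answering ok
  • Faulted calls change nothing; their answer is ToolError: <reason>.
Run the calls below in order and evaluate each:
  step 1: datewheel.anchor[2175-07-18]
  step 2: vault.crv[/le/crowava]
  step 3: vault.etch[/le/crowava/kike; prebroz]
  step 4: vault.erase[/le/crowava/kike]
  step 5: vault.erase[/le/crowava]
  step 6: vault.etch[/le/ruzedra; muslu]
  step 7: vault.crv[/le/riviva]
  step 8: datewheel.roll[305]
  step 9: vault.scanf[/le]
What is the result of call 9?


→ anchor(d: 2175-07-18)
← 2175-07-18
→ crv(p: /le/crowava)
← ok
→ etch(p: /le/crowava/kike, c: prebroz)
← created
→ erase(p: /le/crowava/kike)
← ok
→ erase(p: /le/crowava)
← ok
→ etch(p: /le/ruzedra, c: muslu)
← created
→ crv(p: /le/riviva)
← ok
→ roll(n: 305)
← 2176-05-18
→ scanf(p: /le)
← [nucri, riviva/, ruzedra]

Answer: [nucri, riviva/, ruzedra]


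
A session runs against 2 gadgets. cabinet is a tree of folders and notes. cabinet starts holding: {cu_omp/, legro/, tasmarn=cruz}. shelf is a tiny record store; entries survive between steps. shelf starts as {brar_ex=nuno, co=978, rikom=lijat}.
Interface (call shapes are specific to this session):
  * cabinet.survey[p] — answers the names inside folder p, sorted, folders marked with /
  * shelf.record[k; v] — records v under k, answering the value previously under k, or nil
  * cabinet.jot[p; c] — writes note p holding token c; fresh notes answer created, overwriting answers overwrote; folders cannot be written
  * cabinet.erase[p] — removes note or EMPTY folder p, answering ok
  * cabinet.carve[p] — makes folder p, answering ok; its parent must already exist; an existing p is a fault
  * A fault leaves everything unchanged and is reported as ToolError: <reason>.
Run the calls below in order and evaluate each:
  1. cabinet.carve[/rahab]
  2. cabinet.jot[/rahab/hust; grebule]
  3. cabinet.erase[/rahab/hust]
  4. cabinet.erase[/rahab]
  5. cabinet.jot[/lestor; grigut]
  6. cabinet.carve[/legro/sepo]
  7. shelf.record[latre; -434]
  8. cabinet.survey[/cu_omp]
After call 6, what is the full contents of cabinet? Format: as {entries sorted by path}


Answer: {cu_omp/, legro/, legro/sepo/, lestor=grigut, tasmarn=cruz}

Derivation:
→ cabinet.carve(p='/rahab')
← ok
→ cabinet.jot(p='/rahab/hust', c='grebule')
← created
→ cabinet.erase(p='/rahab/hust')
← ok
→ cabinet.erase(p='/rahab')
← ok
→ cabinet.jot(p='/lestor', c='grigut')
← created
→ cabinet.carve(p='/legro/sepo')
← ok
→ shelf.record(k='latre', v='-434')
← nil
→ cabinet.survey(p='/cu_omp')
← []


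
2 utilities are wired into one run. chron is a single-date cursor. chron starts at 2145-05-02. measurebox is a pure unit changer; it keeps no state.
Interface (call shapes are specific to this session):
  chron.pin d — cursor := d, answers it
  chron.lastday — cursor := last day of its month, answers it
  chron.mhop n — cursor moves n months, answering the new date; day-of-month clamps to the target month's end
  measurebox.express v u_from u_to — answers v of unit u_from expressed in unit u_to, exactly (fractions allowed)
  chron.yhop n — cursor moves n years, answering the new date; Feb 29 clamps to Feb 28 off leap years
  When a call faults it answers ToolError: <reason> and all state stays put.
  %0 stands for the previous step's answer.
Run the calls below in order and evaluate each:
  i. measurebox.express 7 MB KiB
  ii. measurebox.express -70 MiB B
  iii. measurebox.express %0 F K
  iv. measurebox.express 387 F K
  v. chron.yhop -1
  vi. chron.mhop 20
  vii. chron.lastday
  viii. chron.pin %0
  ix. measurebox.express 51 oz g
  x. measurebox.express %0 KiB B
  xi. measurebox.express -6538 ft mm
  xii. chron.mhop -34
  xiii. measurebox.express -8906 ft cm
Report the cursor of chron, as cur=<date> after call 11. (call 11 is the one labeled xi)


Answer: cur=2146-01-31

Derivation:
I use measurebox.express(v→7, u_from→MB, u_to→KiB), giving 109375/16.
Then measurebox.express(v→-70, u_from→MiB, u_to→B), yielding -73400320.
Calling measurebox.express(v→%0, u_from→F, u_to→K), — result: -2446662011/60.
Now I run measurebox.express(v→387, u_from→F, u_to→K), giving 84667/180.
I try chron.yhop(n→-1), — result: 2144-05-02.
Using chron.mhop(n→20), yielding 2146-01-02.
Next I call chron.lastday, and get 2146-01-31.
I invoke chron.pin(d→%0): 2146-01-31.
Invoking measurebox.express(v→51, u_from→oz, u_to→g), and get 2313321087/1600000.
I run measurebox.express(v→%0, u_from→KiB, u_to→B), yielding 4626642174/3125.
I run measurebox.express(v→-6538, u_from→ft, u_to→mm), which returns -9963912/5.
Invoking chron.mhop(n→-34), and get 2143-03-31.
Using measurebox.express(v→-8906, u_from→ft, u_to→cm), which returns -6786372/25.


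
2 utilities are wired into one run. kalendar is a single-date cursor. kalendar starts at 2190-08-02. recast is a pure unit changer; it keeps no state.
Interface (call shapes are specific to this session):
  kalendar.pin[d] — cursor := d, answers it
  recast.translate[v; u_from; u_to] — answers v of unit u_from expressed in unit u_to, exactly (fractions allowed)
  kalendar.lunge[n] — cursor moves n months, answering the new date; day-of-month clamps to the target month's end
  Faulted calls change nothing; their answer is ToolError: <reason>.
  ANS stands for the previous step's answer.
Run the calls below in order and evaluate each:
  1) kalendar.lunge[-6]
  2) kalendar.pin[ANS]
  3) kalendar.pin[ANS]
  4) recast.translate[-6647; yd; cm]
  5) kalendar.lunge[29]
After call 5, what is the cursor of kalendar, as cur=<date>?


Do: kalendar.lunge[n: -6]
See: 2190-02-02
Do: kalendar.pin[d: ANS]
See: 2190-02-02
Do: kalendar.pin[d: ANS]
See: 2190-02-02
Do: recast.translate[v: -6647; u_from: yd; u_to: cm]
See: -15195042/25
Do: kalendar.lunge[n: 29]
See: 2192-07-02

Answer: cur=2192-07-02


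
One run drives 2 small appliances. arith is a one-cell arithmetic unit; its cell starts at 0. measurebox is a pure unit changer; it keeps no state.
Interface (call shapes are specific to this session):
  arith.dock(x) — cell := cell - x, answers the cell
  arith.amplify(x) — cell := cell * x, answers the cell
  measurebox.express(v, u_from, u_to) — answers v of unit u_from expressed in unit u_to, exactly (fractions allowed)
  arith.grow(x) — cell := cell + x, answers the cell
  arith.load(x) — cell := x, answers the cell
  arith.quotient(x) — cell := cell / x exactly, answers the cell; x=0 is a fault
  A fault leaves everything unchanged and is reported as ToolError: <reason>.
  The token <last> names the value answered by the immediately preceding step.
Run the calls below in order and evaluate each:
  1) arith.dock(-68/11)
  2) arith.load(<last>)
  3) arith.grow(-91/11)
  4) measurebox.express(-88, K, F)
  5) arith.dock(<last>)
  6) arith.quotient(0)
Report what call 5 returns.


# dock(x→-68/11) : 68/11
# load(x→<last>) : 68/11
# grow(x→-91/11) : -23/11
# express(v→-88, u_from→K, u_to→F) : -61807/100
# dock(x→<last>) : 677577/1100
# quotient(x→0) : ToolError: division by zero

Answer: 677577/1100


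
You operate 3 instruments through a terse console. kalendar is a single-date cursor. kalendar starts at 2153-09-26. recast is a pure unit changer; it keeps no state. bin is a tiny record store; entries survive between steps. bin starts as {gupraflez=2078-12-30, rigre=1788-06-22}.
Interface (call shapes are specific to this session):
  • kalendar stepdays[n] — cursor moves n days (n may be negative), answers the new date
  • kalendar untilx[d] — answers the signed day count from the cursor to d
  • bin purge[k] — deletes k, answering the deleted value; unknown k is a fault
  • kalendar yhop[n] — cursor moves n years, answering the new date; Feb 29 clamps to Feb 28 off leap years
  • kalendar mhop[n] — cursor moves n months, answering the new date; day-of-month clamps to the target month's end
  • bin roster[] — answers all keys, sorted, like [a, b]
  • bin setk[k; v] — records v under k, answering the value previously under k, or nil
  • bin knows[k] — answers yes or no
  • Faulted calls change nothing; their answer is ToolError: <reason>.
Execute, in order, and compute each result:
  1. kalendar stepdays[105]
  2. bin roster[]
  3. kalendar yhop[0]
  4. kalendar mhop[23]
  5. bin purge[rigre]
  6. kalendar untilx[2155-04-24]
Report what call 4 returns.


Calling kalendar stepdays with n: 105, giving 2154-01-09.
Next I call bin roster, yielding [gupraflez, rigre].
Next I call kalendar yhop with n: 0, and observe 2154-01-09.
I run kalendar mhop with n: 23, and see 2155-12-09.
Now I run bin purge with k: rigre, and see 1788-06-22.
Invoking kalendar untilx with d: 2155-04-24, yielding -229.

Answer: 2155-12-09


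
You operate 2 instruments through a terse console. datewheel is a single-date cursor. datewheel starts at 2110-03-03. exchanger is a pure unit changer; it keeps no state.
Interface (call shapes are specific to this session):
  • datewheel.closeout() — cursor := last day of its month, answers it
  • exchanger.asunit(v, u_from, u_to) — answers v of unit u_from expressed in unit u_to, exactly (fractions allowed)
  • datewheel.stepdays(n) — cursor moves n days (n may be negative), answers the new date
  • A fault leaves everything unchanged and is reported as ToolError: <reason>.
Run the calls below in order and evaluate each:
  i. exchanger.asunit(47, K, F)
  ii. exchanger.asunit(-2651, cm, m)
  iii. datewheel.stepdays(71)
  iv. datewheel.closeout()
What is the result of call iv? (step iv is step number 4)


> exchanger.asunit v='47' u_from='K' u_to='F'
= -37507/100
> exchanger.asunit v='-2651' u_from='cm' u_to='m'
= -2651/100
> datewheel.stepdays n='71'
= 2110-05-13
> datewheel.closeout
= 2110-05-31

Answer: 2110-05-31


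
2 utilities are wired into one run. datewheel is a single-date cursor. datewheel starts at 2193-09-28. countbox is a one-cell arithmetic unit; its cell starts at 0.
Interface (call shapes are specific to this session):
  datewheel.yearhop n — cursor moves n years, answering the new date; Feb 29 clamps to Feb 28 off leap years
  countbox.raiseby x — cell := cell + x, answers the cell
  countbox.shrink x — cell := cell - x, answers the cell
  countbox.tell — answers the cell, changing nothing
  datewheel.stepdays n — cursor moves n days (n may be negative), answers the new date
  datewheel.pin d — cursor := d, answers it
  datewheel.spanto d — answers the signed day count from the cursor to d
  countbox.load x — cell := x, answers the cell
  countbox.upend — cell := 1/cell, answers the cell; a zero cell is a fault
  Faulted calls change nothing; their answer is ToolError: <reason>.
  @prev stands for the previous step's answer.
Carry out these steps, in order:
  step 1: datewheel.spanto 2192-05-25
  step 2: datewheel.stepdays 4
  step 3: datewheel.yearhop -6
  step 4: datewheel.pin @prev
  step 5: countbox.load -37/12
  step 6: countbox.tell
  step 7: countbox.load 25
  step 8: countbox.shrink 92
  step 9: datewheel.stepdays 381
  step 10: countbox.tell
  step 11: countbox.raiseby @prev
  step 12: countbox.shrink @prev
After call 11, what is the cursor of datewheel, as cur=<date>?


Answer: cur=2188-10-17

Derivation:
·→ datewheel.spanto(d: 2192-05-25)
·← -491
·→ datewheel.stepdays(n: 4)
·← 2193-10-02
·→ datewheel.yearhop(n: -6)
·← 2187-10-02
·→ datewheel.pin(d: @prev)
·← 2187-10-02
·→ countbox.load(x: -37/12)
·← -37/12
·→ countbox.tell()
·← -37/12
·→ countbox.load(x: 25)
·← 25
·→ countbox.shrink(x: 92)
·← -67
·→ datewheel.stepdays(n: 381)
·← 2188-10-17
·→ countbox.tell()
·← -67
·→ countbox.raiseby(x: @prev)
·← -134
·→ countbox.shrink(x: @prev)
·← 0


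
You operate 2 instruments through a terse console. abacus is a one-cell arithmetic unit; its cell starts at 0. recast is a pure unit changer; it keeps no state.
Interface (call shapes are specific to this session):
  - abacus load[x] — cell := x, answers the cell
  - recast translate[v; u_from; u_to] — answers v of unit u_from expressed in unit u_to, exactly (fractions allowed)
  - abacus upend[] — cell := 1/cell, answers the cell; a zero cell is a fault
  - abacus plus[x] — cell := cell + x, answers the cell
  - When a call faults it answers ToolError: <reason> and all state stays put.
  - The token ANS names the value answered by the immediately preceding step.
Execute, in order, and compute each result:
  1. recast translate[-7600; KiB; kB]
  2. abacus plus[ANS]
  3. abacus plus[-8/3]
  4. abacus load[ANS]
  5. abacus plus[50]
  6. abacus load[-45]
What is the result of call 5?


·→ recast translate(v→-7600, u_from→KiB, u_to→kB)
·← -38912/5
·→ abacus plus(x→ANS)
·← -38912/5
·→ abacus plus(x→-8/3)
·← -116776/15
·→ abacus load(x→ANS)
·← -116776/15
·→ abacus plus(x→50)
·← -116026/15
·→ abacus load(x→-45)
·← -45

Answer: -116026/15


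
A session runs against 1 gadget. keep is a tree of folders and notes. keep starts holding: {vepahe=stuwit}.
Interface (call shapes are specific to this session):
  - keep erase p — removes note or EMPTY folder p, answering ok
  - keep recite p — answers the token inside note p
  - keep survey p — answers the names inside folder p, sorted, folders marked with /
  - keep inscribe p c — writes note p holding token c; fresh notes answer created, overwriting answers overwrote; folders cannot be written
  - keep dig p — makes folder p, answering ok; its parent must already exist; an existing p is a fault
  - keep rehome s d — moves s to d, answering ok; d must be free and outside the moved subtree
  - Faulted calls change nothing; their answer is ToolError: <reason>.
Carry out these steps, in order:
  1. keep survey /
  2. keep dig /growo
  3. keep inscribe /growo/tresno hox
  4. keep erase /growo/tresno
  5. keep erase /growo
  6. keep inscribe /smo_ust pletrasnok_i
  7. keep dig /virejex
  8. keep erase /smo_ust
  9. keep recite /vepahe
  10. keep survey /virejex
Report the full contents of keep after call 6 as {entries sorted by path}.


Answer: {smo_ust=pletrasnok_i, vepahe=stuwit}

Derivation:
I call keep survey(p='/'), giving [vepahe].
Next I call keep dig(p='/growo'), → ok.
I invoke keep inscribe(p='/growo/tresno', c='hox'), and get created.
Now I run keep erase(p='/growo/tresno'), yielding ok.
I use keep erase(p='/growo'), → ok.
I run keep inscribe(p='/smo_ust', c='pletrasnok_i'), and observe created.
Using keep dig(p='/virejex'), giving ok.
Next I call keep erase(p='/smo_ust'), — result: ok.
I run keep recite(p='/vepahe'), → stuwit.
I use keep survey(p='/virejex'), → [].


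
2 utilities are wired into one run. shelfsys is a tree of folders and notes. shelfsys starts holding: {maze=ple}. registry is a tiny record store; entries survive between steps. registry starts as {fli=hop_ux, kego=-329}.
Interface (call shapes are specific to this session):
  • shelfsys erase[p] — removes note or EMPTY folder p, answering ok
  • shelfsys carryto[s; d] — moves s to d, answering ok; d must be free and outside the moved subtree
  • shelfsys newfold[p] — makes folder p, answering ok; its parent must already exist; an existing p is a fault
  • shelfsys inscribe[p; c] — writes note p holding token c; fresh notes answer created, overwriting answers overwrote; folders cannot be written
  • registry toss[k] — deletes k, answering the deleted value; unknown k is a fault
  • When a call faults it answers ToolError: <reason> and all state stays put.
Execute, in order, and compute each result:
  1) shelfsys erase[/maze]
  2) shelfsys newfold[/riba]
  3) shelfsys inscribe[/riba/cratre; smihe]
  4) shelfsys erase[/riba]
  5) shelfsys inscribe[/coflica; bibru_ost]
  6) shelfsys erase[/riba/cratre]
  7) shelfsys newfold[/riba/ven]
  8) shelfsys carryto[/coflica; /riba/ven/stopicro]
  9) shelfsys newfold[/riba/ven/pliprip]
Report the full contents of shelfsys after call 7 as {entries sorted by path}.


Now I run shelfsys erase on p=/maze, — result: ok.
Now I run shelfsys newfold on p=/riba: ok.
I call shelfsys inscribe on p=/riba/cratre, c=smihe: created.
I call shelfsys erase on p=/riba, → ToolError: not empty.
Invoking shelfsys inscribe on p=/coflica, c=bibru_ost, and get created.
Invoking shelfsys erase on p=/riba/cratre, and observe ok.
Invoking shelfsys newfold on p=/riba/ven: ok.
Next I call shelfsys carryto on s=/coflica, d=/riba/ven/stopicro, and observe ok.
Then shelfsys newfold on p=/riba/ven/pliprip, and get ok.

Answer: {coflica=bibru_ost, riba/, riba/ven/}


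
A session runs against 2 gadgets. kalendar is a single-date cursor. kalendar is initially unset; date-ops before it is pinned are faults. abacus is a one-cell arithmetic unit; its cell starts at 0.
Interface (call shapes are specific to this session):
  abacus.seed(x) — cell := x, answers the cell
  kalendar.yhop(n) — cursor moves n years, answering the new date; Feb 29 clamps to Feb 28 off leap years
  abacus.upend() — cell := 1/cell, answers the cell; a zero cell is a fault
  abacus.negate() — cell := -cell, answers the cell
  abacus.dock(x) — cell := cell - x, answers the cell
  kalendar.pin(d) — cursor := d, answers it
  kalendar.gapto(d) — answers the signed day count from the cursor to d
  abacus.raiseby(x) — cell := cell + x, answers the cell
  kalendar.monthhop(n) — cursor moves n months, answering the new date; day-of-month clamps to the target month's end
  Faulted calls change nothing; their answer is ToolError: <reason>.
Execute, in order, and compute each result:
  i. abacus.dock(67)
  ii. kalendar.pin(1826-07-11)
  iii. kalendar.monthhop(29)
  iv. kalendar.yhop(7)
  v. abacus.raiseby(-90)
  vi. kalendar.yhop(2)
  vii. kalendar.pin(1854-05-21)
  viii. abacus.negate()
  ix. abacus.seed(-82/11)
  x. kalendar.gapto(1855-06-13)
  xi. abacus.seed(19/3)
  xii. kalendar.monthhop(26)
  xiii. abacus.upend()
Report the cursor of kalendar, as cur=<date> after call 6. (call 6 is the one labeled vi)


·→ abacus.dock(x→67)
·← -67
·→ kalendar.pin(d→1826-07-11)
·← 1826-07-11
·→ kalendar.monthhop(n→29)
·← 1828-12-11
·→ kalendar.yhop(n→7)
·← 1835-12-11
·→ abacus.raiseby(x→-90)
·← -157
·→ kalendar.yhop(n→2)
·← 1837-12-11
·→ kalendar.pin(d→1854-05-21)
·← 1854-05-21
·→ abacus.negate()
·← 157
·→ abacus.seed(x→-82/11)
·← -82/11
·→ kalendar.gapto(d→1855-06-13)
·← 388
·→ abacus.seed(x→19/3)
·← 19/3
·→ kalendar.monthhop(n→26)
·← 1856-07-21
·→ abacus.upend()
·← 3/19

Answer: cur=1837-12-11


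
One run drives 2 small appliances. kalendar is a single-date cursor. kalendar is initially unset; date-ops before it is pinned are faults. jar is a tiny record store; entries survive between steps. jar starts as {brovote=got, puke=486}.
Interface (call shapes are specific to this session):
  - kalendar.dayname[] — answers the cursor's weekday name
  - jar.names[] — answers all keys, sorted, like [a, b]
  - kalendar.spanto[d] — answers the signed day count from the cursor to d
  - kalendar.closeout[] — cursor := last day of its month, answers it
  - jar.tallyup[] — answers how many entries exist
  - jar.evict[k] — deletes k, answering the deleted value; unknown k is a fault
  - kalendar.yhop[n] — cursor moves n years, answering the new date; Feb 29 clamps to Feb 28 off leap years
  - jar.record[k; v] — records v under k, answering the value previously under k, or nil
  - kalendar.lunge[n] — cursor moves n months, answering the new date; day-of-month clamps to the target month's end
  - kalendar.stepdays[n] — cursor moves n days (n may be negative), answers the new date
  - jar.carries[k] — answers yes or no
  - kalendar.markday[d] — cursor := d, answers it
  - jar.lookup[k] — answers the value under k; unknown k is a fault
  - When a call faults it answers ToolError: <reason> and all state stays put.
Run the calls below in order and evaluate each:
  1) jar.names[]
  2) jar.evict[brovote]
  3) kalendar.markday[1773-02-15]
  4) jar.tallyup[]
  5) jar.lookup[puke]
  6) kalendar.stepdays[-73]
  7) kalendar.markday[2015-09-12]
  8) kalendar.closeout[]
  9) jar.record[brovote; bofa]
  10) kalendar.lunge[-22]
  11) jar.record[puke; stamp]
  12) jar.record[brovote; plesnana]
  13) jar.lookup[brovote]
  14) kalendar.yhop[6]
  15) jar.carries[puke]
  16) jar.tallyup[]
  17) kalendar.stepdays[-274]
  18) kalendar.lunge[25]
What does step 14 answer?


Answer: 2019-11-30

Derivation:
>> jar.names()
<< [brovote, puke]
>> jar.evict(brovote)
<< got
>> kalendar.markday(1773-02-15)
<< 1773-02-15
>> jar.tallyup()
<< 1
>> jar.lookup(puke)
<< 486
>> kalendar.stepdays(-73)
<< 1772-12-04
>> kalendar.markday(2015-09-12)
<< 2015-09-12
>> kalendar.closeout()
<< 2015-09-30
>> jar.record(brovote, bofa)
<< nil
>> kalendar.lunge(-22)
<< 2013-11-30
>> jar.record(puke, stamp)
<< 486
>> jar.record(brovote, plesnana)
<< bofa
>> jar.lookup(brovote)
<< plesnana
>> kalendar.yhop(6)
<< 2019-11-30
>> jar.carries(puke)
<< yes
>> jar.tallyup()
<< 2
>> kalendar.stepdays(-274)
<< 2019-03-01
>> kalendar.lunge(25)
<< 2021-04-01


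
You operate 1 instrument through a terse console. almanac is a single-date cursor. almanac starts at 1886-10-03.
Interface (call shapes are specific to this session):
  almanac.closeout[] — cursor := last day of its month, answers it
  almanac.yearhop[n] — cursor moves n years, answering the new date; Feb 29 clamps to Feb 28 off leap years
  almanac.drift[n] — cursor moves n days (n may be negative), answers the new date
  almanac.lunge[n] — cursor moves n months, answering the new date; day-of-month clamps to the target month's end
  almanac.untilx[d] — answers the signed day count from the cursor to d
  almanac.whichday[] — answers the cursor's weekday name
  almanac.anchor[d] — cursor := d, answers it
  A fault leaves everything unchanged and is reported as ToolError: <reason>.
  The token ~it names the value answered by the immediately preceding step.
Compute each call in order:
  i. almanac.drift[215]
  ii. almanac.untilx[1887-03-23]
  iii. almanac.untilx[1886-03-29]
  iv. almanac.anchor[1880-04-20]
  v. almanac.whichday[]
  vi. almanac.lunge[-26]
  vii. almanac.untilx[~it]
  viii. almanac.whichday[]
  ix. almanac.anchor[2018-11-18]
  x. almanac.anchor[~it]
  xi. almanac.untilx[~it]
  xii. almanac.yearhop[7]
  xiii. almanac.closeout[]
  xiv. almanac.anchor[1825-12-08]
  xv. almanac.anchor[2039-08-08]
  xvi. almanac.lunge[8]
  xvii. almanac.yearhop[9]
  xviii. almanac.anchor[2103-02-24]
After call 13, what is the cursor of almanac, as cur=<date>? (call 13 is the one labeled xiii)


Answer: cur=2025-11-30

Derivation:
~$ almanac.drift n→215
  1887-05-06
~$ almanac.untilx d→1887-03-23
  -44
~$ almanac.untilx d→1886-03-29
  -403
~$ almanac.anchor d→1880-04-20
  1880-04-20
~$ almanac.whichday
  Tuesday
~$ almanac.lunge n→-26
  1878-02-20
~$ almanac.untilx d→~it
  0
~$ almanac.whichday
  Wednesday
~$ almanac.anchor d→2018-11-18
  2018-11-18
~$ almanac.anchor d→~it
  2018-11-18
~$ almanac.untilx d→~it
  0
~$ almanac.yearhop n→7
  2025-11-18
~$ almanac.closeout
  2025-11-30
~$ almanac.anchor d→1825-12-08
  1825-12-08
~$ almanac.anchor d→2039-08-08
  2039-08-08
~$ almanac.lunge n→8
  2040-04-08
~$ almanac.yearhop n→9
  2049-04-08
~$ almanac.anchor d→2103-02-24
  2103-02-24


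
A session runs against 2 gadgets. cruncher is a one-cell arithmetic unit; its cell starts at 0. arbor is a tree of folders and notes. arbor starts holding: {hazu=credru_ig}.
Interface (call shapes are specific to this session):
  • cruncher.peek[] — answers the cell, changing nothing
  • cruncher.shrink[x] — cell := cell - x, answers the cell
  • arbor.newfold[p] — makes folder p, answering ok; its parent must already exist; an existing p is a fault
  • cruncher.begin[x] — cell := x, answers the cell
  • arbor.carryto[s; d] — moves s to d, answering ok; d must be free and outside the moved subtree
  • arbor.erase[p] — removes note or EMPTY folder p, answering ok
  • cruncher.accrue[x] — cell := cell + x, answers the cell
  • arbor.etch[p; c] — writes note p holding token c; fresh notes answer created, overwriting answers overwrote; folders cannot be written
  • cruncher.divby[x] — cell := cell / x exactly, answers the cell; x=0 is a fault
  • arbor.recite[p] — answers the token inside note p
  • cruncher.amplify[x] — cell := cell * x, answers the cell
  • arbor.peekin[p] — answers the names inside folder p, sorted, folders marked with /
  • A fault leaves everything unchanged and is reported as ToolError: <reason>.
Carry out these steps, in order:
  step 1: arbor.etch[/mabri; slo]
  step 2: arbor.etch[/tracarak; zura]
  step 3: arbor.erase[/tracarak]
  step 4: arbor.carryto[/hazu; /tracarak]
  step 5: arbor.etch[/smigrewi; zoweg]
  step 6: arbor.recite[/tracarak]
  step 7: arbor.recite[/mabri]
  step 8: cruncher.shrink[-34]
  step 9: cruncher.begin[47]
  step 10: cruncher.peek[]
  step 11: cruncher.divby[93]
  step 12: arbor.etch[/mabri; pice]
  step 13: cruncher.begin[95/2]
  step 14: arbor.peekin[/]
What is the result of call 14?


>>> etch p='/mabri' c='slo'
  created
>>> etch p='/tracarak' c='zura'
  created
>>> erase p='/tracarak'
  ok
>>> carryto s='/hazu' d='/tracarak'
  ok
>>> etch p='/smigrewi' c='zoweg'
  created
>>> recite p='/tracarak'
  credru_ig
>>> recite p='/mabri'
  slo
>>> shrink x='-34'
  34
>>> begin x='47'
  47
>>> peek
  47
>>> divby x='93'
  47/93
>>> etch p='/mabri' c='pice'
  overwrote
>>> begin x='95/2'
  95/2
>>> peekin p='/'
  [mabri, smigrewi, tracarak]

Answer: [mabri, smigrewi, tracarak]
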